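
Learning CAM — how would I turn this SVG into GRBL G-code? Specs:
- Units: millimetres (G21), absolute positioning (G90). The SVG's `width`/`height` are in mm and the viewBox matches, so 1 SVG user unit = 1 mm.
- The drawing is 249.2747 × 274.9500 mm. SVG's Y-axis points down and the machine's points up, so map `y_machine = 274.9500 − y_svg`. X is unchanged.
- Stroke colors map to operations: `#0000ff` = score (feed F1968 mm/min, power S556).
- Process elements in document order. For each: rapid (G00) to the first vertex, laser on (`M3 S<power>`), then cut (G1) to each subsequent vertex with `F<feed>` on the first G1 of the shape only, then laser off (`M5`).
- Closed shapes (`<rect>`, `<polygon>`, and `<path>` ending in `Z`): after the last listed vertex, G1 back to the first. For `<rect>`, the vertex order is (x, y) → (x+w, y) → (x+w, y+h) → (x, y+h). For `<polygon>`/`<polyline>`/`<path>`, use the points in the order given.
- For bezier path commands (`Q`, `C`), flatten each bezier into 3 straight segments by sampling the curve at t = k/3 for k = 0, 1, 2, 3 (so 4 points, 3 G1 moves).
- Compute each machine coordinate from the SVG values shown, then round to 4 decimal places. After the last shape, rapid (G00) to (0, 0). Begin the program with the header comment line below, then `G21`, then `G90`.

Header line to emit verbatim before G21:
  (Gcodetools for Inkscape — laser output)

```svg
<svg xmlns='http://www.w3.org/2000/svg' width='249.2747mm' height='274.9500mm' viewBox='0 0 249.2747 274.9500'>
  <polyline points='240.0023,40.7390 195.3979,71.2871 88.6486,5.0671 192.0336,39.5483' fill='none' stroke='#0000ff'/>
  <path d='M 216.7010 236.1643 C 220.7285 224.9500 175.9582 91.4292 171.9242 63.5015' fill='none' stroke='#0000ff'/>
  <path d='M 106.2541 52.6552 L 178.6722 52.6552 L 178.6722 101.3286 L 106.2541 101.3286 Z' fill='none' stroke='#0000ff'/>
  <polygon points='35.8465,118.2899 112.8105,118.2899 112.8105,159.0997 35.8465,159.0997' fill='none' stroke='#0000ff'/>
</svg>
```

(Gcodetools for Inkscape — laser output)
G21
G90
G00 X240.0023 Y234.2110
M3 S556
G1 X195.3979 Y203.6629 F1968
G1 X88.6486 Y269.8829
G1 X192.0336 Y235.4017
M5
G00 X216.7010 Y38.7857
M3 S556
G1 X207.7786 Y82.3281 F1968
G1 X186.2209 Y156.7638
G1 X171.9242 Y211.4485
M5
G00 X106.2541 Y222.2948
M3 S556
G1 X178.6722 Y222.2948 F1968
G1 X178.6722 Y173.6214
G1 X106.2541 Y173.6214
G1 X106.2541 Y222.2948
M5
G00 X35.8465 Y156.6601
M3 S556
G1 X112.8105 Y156.6601 F1968
G1 X112.8105 Y115.8503
G1 X35.8465 Y115.8503
G1 X35.8465 Y156.6601
M5
G00 X0.0000 Y0.0000

Since the viewBox matches the mm dimensions, user units are millimetres directly. The only transform is the Y-flip y_m = 274.9500 − y_svg.

Shape 1 is a open polyline drawn with `<polyline>`. Its stroke #0000ff means score at S556, F1968. After flipping Y the toolpath is (240.0023,234.2110) → (195.3979,203.6629) → (88.6486,269.8829) → (192.0336,235.4017).

Shape 2 is a cubic bezier drawn with `<path>`. Its stroke #0000ff means score at S556, F1968. After flipping Y the toolpath is (216.7010,38.7857) → (207.7786,82.3281) → (186.2209,156.7638) → (171.9242,211.4485).

Shape 3 is a rectangle drawn with `<path>`. Its stroke #0000ff means score at S556, F1968. After flipping Y the toolpath is (106.2541,222.2948) → (178.6722,222.2948) → (178.6722,173.6214) → (106.2541,173.6214) → (106.2541,222.2948), returning to the start.

Shape 4 is a rectangle drawn with `<polygon>`. Its stroke #0000ff means score at S556, F1968. After flipping Y the toolpath is (35.8465,156.6601) → (112.8105,156.6601) → (112.8105,115.8503) → (35.8465,115.8503) → (35.8465,156.6601), returning to the start.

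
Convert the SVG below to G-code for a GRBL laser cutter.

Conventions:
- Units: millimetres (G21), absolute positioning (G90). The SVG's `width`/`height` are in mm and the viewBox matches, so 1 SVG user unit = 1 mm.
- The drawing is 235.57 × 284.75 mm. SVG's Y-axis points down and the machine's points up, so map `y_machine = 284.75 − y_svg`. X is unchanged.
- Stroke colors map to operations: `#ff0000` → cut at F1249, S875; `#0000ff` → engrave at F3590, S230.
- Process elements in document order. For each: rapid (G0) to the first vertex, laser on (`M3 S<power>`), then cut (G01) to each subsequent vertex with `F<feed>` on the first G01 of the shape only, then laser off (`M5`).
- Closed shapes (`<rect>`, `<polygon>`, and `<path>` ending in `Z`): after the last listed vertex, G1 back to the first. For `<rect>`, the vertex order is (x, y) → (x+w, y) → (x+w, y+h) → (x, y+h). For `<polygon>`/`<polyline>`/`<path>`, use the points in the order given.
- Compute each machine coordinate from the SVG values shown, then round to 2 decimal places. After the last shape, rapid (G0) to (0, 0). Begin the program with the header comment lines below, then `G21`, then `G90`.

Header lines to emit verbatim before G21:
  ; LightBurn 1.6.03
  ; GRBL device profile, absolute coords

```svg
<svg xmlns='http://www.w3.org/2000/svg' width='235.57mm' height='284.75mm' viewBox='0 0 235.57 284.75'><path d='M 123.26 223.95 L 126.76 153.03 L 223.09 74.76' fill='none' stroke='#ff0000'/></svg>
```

; LightBurn 1.6.03
; GRBL device profile, absolute coords
G21
G90
G0 X123.26 Y60.80
M3 S875
G01 X126.76 Y131.72 F1249
G01 X223.09 Y209.99
M5
G0 X0.00 Y0.00

Since the viewBox matches the mm dimensions, user units are millimetres directly. The only transform is the Y-flip y_m = 284.75 − y_svg.

Shape 1 is a open polyline drawn with `<path>`. Its stroke #ff0000 means cut at S875, F1249. After flipping Y the toolpath is (123.26,60.80) → (126.76,131.72) → (223.09,209.99).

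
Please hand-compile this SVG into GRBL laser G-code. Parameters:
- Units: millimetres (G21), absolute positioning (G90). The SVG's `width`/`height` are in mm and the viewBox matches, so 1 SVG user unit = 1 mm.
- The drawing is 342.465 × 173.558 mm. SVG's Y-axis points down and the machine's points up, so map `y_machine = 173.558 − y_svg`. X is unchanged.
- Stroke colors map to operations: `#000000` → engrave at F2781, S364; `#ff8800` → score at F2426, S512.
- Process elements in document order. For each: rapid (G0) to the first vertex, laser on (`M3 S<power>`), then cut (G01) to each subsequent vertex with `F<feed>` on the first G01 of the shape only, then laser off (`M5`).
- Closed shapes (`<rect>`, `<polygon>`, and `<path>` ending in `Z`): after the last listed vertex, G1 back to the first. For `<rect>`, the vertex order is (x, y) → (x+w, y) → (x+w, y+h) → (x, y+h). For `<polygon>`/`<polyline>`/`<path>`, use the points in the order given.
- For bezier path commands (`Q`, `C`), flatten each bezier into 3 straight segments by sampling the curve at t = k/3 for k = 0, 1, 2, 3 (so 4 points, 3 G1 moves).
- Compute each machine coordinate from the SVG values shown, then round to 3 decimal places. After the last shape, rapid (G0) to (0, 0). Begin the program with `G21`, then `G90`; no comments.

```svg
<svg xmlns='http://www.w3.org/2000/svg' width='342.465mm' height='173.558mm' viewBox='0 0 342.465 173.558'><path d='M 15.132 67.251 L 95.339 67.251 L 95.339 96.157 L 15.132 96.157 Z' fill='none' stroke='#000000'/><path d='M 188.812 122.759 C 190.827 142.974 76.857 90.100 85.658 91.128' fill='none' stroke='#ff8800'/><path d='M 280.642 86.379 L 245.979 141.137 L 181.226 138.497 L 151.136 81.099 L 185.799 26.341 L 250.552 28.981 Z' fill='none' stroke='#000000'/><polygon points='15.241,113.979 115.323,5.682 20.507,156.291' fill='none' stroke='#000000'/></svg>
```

1 u = 1 mm; y_m = 173.558 − y.

[1] `<path>` rectangle, #000000→engrave S364 F2781: (15.132,106.307) → (95.339,106.307) → (95.339,77.401) → (15.132,77.401) → (15.132,106.307) (closed)

[2] `<path>` cubic bezier, #ff8800→score S512 F2426: (188.812,50.799) → (161.008,50.244) → (108.938,70.194) → (85.658,82.430)

[3] `<path>` regular polygon, #000000→engrave S364 F2781: (280.642,87.179) → (245.979,32.421) → (181.226,35.061) → (151.136,92.459) → (185.799,147.217) → (250.552,144.577) → (280.642,87.179) (closed)

[4] `<polygon>` closed polygon, #000000→engrave S364 F2781: (15.241,59.579) → (115.323,167.876) → (20.507,17.267) → (15.241,59.579) (closed)

G21
G90
G0 X15.132 Y106.307
M3 S364
G01 X95.339 Y106.307 F2781
G01 X95.339 Y77.401
G01 X15.132 Y77.401
G01 X15.132 Y106.307
M5
G0 X188.812 Y50.799
M3 S512
G01 X161.008 Y50.244 F2426
G01 X108.938 Y70.194
G01 X85.658 Y82.430
M5
G0 X280.642 Y87.179
M3 S364
G01 X245.979 Y32.421 F2781
G01 X181.226 Y35.061
G01 X151.136 Y92.459
G01 X185.799 Y147.217
G01 X250.552 Y144.577
G01 X280.642 Y87.179
M5
G0 X15.241 Y59.579
M3 S364
G01 X115.323 Y167.876 F2781
G01 X20.507 Y17.267
G01 X15.241 Y59.579
M5
G0 X0.000 Y0.000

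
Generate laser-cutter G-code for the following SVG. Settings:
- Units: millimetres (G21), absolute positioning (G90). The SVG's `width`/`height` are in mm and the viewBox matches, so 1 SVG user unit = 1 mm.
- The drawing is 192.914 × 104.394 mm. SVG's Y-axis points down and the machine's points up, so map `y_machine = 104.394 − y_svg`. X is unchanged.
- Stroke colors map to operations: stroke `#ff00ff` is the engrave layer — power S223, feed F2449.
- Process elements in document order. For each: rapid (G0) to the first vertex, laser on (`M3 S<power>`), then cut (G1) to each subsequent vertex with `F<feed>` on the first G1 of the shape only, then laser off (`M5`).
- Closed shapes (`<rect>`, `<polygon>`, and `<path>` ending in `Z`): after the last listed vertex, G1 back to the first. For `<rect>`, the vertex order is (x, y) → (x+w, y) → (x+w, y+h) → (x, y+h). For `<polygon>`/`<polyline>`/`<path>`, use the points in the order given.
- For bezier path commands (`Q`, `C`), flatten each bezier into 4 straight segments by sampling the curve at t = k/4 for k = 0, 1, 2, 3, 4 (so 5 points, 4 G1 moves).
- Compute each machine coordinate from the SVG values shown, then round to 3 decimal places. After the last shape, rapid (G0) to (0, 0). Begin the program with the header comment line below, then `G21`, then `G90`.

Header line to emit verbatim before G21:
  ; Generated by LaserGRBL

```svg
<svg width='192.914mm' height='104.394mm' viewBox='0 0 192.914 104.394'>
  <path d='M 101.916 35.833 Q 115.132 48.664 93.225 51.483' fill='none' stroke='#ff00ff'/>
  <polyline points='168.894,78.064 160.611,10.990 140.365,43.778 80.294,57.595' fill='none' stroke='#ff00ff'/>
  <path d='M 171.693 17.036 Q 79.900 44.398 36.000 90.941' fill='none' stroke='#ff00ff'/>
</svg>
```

Since the viewBox matches the mm dimensions, user units are millimetres directly. The only transform is the Y-flip y_m = 104.394 − y_svg.

Shape 1 is a quadratic bezier drawn with `<path>`. Its stroke #ff00ff means engrave at S223, F2449. After flipping Y the toolpath is (101.916,68.561) → (106.329,62.771) → (106.351,58.233) → (101.983,54.946) → (93.225,52.911).

Shape 2 is a open polyline drawn with `<polyline>`. Its stroke #ff00ff means engrave at S223, F2449. After flipping Y the toolpath is (168.894,26.330) → (160.611,93.404) → (140.365,60.616) → (80.294,46.799).

Shape 3 is a quadratic bezier drawn with `<path>`. Its stroke #ff00ff means engrave at S223, F2449. After flipping Y the toolpath is (171.693,87.358) → (128.790,72.478) → (91.873,55.201) → (60.943,35.526) → (36.000,13.453).

; Generated by LaserGRBL
G21
G90
G0 X101.916 Y68.561
M3 S223
G1 X106.329 Y62.771 F2449
G1 X106.351 Y58.233
G1 X101.983 Y54.946
G1 X93.225 Y52.911
M5
G0 X168.894 Y26.330
M3 S223
G1 X160.611 Y93.404 F2449
G1 X140.365 Y60.616
G1 X80.294 Y46.799
M5
G0 X171.693 Y87.358
M3 S223
G1 X128.790 Y72.478 F2449
G1 X91.873 Y55.201
G1 X60.943 Y35.526
G1 X36.000 Y13.453
M5
G0 X0.000 Y0.000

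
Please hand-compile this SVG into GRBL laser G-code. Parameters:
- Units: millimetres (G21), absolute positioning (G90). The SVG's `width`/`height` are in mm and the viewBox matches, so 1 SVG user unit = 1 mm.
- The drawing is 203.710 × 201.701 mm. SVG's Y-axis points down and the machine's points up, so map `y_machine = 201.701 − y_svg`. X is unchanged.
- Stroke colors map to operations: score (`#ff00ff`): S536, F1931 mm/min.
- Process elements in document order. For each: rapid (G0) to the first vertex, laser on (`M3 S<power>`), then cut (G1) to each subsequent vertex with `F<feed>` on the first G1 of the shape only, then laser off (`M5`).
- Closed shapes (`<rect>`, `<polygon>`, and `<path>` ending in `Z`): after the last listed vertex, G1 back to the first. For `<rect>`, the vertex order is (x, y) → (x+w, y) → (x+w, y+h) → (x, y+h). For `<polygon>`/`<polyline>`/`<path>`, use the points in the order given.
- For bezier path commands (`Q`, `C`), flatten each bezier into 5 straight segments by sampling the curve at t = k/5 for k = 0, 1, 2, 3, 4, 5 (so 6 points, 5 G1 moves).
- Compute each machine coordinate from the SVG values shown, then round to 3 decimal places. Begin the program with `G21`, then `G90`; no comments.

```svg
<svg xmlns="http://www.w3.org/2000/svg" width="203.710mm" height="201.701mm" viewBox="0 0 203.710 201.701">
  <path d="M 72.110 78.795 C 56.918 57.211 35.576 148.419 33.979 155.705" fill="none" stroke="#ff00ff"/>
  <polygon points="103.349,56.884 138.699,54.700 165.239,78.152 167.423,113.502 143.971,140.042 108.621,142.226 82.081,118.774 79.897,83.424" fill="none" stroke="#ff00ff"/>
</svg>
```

1 u = 1 mm; y_m = 201.701 − y.

[1] `<path>` cubic bezier, #ff00ff→score S536 F1931: (72.110,122.906) → (62.464,123.895) → (52.585,107.256) → (43.716,82.432) → (37.099,58.865) → (33.979,45.996)

[2] `<polygon>` regular polygon, #ff00ff→score S536 F1931: (103.349,144.817) → (138.699,147.001) → (165.239,123.549) → (167.423,88.199) → (143.971,61.659) → (108.621,59.475) → (82.081,82.927) → (79.897,118.277) → (103.349,144.817) (closed)

G21
G90
G0 X72.110 Y122.906
M3 S536
G1 X62.464 Y123.895 F1931
G1 X52.585 Y107.256
G1 X43.716 Y82.432
G1 X37.099 Y58.865
G1 X33.979 Y45.996
M5
G0 X103.349 Y144.817
M3 S536
G1 X138.699 Y147.001 F1931
G1 X165.239 Y123.549
G1 X167.423 Y88.199
G1 X143.971 Y61.659
G1 X108.621 Y59.475
G1 X82.081 Y82.927
G1 X79.897 Y118.277
G1 X103.349 Y144.817
M5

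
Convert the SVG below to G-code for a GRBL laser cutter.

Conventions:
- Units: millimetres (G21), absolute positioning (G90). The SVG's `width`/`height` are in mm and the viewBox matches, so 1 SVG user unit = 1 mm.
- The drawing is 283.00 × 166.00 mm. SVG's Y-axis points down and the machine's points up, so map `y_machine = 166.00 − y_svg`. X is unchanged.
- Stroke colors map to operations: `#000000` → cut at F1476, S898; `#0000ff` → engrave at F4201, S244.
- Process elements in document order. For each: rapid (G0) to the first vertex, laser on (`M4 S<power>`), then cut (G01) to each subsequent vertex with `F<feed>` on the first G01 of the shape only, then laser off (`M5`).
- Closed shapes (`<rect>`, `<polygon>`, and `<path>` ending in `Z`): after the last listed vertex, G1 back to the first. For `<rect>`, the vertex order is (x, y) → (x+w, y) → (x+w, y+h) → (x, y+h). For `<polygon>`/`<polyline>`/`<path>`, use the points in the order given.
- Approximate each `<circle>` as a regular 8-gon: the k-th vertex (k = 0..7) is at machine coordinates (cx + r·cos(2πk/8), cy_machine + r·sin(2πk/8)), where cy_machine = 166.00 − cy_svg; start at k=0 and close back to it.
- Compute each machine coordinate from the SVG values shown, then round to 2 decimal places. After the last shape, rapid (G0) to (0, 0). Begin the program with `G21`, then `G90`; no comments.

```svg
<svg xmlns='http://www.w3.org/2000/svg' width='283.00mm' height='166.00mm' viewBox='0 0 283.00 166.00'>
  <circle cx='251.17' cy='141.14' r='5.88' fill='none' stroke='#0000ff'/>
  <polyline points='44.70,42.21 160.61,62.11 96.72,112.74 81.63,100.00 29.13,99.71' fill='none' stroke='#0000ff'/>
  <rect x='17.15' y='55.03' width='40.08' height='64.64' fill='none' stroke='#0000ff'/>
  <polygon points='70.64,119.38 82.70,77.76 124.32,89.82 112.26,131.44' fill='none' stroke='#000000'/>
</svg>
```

G21
G90
G0 X257.05 Y24.86
M4 S244
G01 X255.33 Y29.02 F4201
G01 X251.17 Y30.74
G01 X247.01 Y29.02
G01 X245.29 Y24.86
G01 X247.01 Y20.70
G01 X251.17 Y18.98
G01 X255.33 Y20.70
G01 X257.05 Y24.86
M5
G0 X44.70 Y123.79
M4 S244
G01 X160.61 Y103.89 F4201
G01 X96.72 Y53.26
G01 X81.63 Y66.00
G01 X29.13 Y66.29
M5
G0 X17.15 Y110.97
M4 S244
G01 X57.23 Y110.97 F4201
G01 X57.23 Y46.33
G01 X17.15 Y46.33
G01 X17.15 Y110.97
M5
G0 X70.64 Y46.62
M4 S898
G01 X82.70 Y88.24 F1476
G01 X124.32 Y76.18
G01 X112.26 Y34.56
G01 X70.64 Y46.62
M5
G0 X0.00 Y0.00

Since the viewBox matches the mm dimensions, user units are millimetres directly. The only transform is the Y-flip y_m = 166.00 − y_svg.

Shape 1 is a circle drawn with `<circle>`. Its stroke #0000ff means engrave at S244, F4201. After flipping Y the toolpath is (257.05,24.86) → (255.33,29.02) → (251.17,30.74) → (247.01,29.02) → (245.29,24.86) → (247.01,20.70) → (251.17,18.98) → (255.33,20.70) → (257.05,24.86), returning to the start.

Shape 2 is a open polyline drawn with `<polyline>`. Its stroke #0000ff means engrave at S244, F4201. After flipping Y the toolpath is (44.70,123.79) → (160.61,103.89) → (96.72,53.26) → (81.63,66.00) → (29.13,66.29).

Shape 3 is a rectangle drawn with `<rect>`. Its stroke #0000ff means engrave at S244, F4201. After flipping Y the toolpath is (17.15,110.97) → (57.23,110.97) → (57.23,46.33) → (17.15,46.33) → (17.15,110.97), returning to the start.

Shape 4 is a regular polygon drawn with `<polygon>`. Its stroke #000000 means cut at S898, F1476. After flipping Y the toolpath is (70.64,46.62) → (82.70,88.24) → (124.32,76.18) → (112.26,34.56) → (70.64,46.62), returning to the start.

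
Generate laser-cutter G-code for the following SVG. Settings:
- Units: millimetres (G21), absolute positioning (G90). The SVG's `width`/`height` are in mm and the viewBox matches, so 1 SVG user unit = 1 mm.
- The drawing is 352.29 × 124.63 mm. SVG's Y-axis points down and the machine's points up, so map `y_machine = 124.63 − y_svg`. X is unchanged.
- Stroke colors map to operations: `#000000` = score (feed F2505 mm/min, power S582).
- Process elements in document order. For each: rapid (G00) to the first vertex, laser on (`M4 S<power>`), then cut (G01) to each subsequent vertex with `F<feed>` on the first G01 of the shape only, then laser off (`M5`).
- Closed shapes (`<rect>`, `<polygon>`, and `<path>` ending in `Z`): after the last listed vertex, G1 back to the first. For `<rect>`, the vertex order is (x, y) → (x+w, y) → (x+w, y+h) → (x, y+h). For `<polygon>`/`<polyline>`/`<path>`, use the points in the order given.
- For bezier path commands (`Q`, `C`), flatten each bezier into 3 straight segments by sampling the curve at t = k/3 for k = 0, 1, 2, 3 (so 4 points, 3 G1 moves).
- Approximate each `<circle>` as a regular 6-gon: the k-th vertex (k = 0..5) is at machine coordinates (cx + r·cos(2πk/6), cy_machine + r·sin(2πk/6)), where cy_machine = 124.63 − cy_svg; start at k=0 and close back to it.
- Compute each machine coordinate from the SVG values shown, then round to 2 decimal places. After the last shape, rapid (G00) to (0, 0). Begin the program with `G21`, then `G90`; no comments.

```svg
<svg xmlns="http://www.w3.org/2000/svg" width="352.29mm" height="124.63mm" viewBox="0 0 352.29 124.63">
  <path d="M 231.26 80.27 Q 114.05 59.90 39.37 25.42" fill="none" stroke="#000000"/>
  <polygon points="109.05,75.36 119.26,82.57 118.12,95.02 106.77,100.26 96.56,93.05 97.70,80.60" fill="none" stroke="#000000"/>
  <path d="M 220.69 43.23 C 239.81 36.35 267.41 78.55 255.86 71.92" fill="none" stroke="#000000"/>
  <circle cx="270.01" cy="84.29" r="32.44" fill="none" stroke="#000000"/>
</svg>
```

1 u = 1 mm; y_m = 124.63 − y.

[1] `<path>` quadratic bezier, #000000→score S582 F2505: (231.26,44.36) → (157.85,59.51) → (93.88,77.79) → (39.37,99.21)

[2] `<polygon>` regular polygon, #000000→score S582 F2505: (109.05,49.27) → (119.26,42.06) → (118.12,29.61) → (106.77,24.37) → (96.56,31.58) → (97.70,44.03) → (109.05,49.27) (closed)

[3] `<path>` cubic bezier, #000000→score S582 F2505: (220.69,81.40) → (240.87,75.55) → (256.12,58.73) → (255.86,52.71)

[4] `<circle>` circle, #000000→score S582 F2505: (302.45,40.34) → (286.23,68.43) → (253.79,68.43) → (237.57,40.34) → (253.79,12.25) → (286.23,12.25) → (302.45,40.34) (closed)

G21
G90
G00 X231.26 Y44.36
M4 S582
G01 X157.85 Y59.51 F2505
G01 X93.88 Y77.79
G01 X39.37 Y99.21
M5
G00 X109.05 Y49.27
M4 S582
G01 X119.26 Y42.06 F2505
G01 X118.12 Y29.61
G01 X106.77 Y24.37
G01 X96.56 Y31.58
G01 X97.70 Y44.03
G01 X109.05 Y49.27
M5
G00 X220.69 Y81.40
M4 S582
G01 X240.87 Y75.55 F2505
G01 X256.12 Y58.73
G01 X255.86 Y52.71
M5
G00 X302.45 Y40.34
M4 S582
G01 X286.23 Y68.43 F2505
G01 X253.79 Y68.43
G01 X237.57 Y40.34
G01 X253.79 Y12.25
G01 X286.23 Y12.25
G01 X302.45 Y40.34
M5
G00 X0.00 Y0.00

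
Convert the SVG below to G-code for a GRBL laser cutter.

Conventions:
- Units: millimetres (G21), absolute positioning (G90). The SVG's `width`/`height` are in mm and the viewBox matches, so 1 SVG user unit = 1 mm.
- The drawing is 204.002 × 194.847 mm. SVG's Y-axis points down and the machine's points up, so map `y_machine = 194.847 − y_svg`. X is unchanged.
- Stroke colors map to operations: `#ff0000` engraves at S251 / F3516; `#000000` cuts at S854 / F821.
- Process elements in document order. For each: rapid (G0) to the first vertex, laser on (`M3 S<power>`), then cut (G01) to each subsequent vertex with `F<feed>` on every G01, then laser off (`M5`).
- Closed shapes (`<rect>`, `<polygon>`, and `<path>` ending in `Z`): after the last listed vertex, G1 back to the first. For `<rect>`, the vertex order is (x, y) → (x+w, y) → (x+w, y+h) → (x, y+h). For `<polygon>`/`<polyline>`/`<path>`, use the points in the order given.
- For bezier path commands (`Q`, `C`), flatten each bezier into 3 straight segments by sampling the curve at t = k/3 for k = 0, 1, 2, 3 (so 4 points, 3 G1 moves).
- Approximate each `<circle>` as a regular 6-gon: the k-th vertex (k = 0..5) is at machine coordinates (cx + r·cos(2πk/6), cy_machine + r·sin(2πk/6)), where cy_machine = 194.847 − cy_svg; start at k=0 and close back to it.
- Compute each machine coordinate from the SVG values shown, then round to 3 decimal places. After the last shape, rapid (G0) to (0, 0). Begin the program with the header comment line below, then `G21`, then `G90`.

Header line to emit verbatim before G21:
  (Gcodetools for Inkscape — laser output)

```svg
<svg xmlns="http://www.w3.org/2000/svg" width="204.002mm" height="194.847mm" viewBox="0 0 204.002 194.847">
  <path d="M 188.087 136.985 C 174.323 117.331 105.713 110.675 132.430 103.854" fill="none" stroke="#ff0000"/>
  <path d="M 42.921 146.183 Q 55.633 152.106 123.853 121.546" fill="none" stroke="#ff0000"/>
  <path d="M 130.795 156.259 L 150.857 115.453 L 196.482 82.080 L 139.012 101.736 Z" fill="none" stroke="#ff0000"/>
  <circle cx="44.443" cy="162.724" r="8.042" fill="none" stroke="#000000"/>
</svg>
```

(Gcodetools for Inkscape — laser output)
G21
G90
G0 X188.087 Y57.862
M3 S251
G01 X161.603 Y73.671 F3516
G01 X131.927 Y83.739 F3516
G01 X132.430 Y90.993 F3516
M5
G0 X42.921 Y48.664
M3 S251
G01 X57.563 Y48.769 F3516
G01 X84.541 Y56.981 F3516
G01 X123.853 Y73.301 F3516
M5
G0 X130.795 Y38.588
M3 S251
G01 X150.857 Y79.394 F3516
G01 X196.482 Y112.767 F3516
G01 X139.012 Y93.111 F3516
G01 X130.795 Y38.588 F3516
M5
G0 X52.485 Y32.123
M3 S854
G01 X48.464 Y39.088 F821
G01 X40.422 Y39.088 F821
G01 X36.401 Y32.123 F821
G01 X40.422 Y25.158 F821
G01 X48.464 Y25.158 F821
G01 X52.485 Y32.123 F821
M5
G0 X0.000 Y0.000

Since the viewBox matches the mm dimensions, user units are millimetres directly. The only transform is the Y-flip y_m = 194.847 − y_svg.

Shape 1 is a cubic bezier drawn with `<path>`. Its stroke #ff0000 means engrave at S251, F3516. After flipping Y the toolpath is (188.087,57.862) → (161.603,73.671) → (131.927,83.739) → (132.430,90.993).

Shape 2 is a quadratic bezier drawn with `<path>`. Its stroke #ff0000 means engrave at S251, F3516. After flipping Y the toolpath is (42.921,48.664) → (57.563,48.769) → (84.541,56.981) → (123.853,73.301).

Shape 3 is a closed polygon drawn with `<path>`. Its stroke #ff0000 means engrave at S251, F3516. After flipping Y the toolpath is (130.795,38.588) → (150.857,79.394) → (196.482,112.767) → (139.012,93.111) → (130.795,38.588), returning to the start.

Shape 4 is a circle drawn with `<circle>`. Its stroke #000000 means cut at S854, F821. After flipping Y the toolpath is (52.485,32.123) → (48.464,39.088) → (40.422,39.088) → (36.401,32.123) → (40.422,25.158) → (48.464,25.158) → (52.485,32.123), returning to the start.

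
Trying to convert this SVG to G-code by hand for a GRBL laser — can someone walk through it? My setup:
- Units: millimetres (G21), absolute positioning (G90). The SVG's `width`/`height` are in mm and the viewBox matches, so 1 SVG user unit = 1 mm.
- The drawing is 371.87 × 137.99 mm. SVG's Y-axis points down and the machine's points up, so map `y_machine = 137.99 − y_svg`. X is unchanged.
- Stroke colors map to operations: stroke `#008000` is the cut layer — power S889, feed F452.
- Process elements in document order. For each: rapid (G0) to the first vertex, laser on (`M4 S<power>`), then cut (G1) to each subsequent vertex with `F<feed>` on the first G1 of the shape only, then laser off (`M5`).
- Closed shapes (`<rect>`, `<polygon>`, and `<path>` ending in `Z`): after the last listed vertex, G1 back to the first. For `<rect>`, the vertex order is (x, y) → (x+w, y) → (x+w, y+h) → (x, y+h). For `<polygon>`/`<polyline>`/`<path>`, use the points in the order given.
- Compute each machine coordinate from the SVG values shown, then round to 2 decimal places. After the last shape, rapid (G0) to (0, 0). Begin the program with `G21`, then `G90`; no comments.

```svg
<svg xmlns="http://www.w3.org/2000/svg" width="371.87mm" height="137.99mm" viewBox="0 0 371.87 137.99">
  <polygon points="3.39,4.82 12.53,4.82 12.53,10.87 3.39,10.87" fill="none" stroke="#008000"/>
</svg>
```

G21
G90
G0 X3.39 Y133.17
M4 S889
G1 X12.53 Y133.17 F452
G1 X12.53 Y127.12
G1 X3.39 Y127.12
G1 X3.39 Y133.17
M5
G0 X0.00 Y0.00

1 u = 1 mm; y_m = 137.99 − y.

[1] `<polygon>` rectangle, #008000→cut S889 F452: (3.39,133.17) → (12.53,133.17) → (12.53,127.12) → (3.39,127.12) → (3.39,133.17) (closed)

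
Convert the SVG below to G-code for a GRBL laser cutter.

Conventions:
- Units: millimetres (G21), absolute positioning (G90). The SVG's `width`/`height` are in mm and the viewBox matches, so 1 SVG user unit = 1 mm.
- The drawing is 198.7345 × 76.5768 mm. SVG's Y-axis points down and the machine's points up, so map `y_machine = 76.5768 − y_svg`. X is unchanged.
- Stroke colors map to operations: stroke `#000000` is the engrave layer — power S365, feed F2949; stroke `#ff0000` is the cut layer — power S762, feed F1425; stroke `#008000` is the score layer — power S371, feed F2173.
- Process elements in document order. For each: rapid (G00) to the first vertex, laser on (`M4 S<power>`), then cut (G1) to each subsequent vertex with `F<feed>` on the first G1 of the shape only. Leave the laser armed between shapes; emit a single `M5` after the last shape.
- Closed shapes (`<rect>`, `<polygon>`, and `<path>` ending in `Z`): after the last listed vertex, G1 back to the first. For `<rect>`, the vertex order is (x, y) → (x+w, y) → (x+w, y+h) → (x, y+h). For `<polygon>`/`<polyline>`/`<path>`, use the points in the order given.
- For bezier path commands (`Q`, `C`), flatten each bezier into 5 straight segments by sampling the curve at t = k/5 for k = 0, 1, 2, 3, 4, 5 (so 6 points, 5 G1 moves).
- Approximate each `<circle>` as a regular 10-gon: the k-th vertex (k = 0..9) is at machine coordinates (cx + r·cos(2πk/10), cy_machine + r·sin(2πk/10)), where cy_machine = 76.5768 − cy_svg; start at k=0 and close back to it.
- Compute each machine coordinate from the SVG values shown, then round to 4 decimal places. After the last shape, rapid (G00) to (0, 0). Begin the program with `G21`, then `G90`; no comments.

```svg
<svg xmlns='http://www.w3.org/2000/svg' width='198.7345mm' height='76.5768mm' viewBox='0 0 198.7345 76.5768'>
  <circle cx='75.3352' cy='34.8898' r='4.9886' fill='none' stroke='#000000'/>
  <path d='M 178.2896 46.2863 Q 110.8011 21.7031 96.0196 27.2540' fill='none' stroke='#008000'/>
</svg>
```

1 u = 1 mm; y_m = 76.5768 − y.

[1] `<circle>` circle, #000000→engrave S365 F2949: (80.3238,41.6870) → (79.3711,44.6192) → (76.8768,46.4314) → (73.7936,46.4314) → (71.2993,44.6192) → (70.3466,41.6870) → (71.2993,38.7548) → (73.7936,36.9426) → (76.8768,36.9426) → (79.3711,38.7548) → (80.3238,41.6870) (closed)

[2] `<path>` quadratic bezier, #008000→score S371 F2173: (178.2896,30.2905) → (153.4025,38.9184) → (132.7319,45.1356) → (116.2779,48.9421) → (104.0405,50.3378) → (96.0196,49.3228)

G21
G90
G00 X80.3238 Y41.6870
M4 S365
G1 X79.3711 Y44.6192 F2949
G1 X76.8768 Y46.4314
G1 X73.7936 Y46.4314
G1 X71.2993 Y44.6192
G1 X70.3466 Y41.6870
G1 X71.2993 Y38.7548
G1 X73.7936 Y36.9426
G1 X76.8768 Y36.9426
G1 X79.3711 Y38.7548
G1 X80.3238 Y41.6870
G00 X178.2896 Y30.2905
M4 S371
G1 X153.4025 Y38.9184 F2173
G1 X132.7319 Y45.1356
G1 X116.2779 Y48.9421
G1 X104.0405 Y50.3378
G1 X96.0196 Y49.3228
M5
G00 X0.0000 Y0.0000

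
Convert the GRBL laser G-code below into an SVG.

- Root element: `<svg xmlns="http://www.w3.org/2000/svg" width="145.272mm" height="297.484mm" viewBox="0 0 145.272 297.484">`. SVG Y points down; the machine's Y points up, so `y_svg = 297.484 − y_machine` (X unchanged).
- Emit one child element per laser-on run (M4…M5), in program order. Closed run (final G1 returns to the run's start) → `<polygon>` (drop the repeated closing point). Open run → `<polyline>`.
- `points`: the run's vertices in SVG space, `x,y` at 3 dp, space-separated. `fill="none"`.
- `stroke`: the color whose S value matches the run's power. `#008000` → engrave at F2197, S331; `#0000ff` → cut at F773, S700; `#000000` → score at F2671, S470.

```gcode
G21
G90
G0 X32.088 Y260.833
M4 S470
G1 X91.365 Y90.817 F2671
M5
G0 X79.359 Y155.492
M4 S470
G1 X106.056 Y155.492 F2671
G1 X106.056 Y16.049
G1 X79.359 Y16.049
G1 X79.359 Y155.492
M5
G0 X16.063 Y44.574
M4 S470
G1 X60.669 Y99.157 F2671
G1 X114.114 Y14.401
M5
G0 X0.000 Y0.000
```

y_svg = 297.484 − y_m. Every run uses S470, so all elements get stroke `#000000` (score).

[1] open run; points: 32.088,36.651 91.365,206.667

[2] closed run; points: 79.359,141.992 106.056,141.992 106.056,281.435 79.359,281.435

[3] open run; points: 16.063,252.910 60.669,198.327 114.114,283.083

<svg xmlns="http://www.w3.org/2000/svg" width="145.272mm" height="297.484mm" viewBox="0 0 145.272 297.484">
  <polyline points="32.088,36.651 91.365,206.667" fill="none" stroke="#000000"/>
  <polygon points="79.359,141.992 106.056,141.992 106.056,281.435 79.359,281.435" fill="none" stroke="#000000"/>
  <polyline points="16.063,252.910 60.669,198.327 114.114,283.083" fill="none" stroke="#000000"/>
</svg>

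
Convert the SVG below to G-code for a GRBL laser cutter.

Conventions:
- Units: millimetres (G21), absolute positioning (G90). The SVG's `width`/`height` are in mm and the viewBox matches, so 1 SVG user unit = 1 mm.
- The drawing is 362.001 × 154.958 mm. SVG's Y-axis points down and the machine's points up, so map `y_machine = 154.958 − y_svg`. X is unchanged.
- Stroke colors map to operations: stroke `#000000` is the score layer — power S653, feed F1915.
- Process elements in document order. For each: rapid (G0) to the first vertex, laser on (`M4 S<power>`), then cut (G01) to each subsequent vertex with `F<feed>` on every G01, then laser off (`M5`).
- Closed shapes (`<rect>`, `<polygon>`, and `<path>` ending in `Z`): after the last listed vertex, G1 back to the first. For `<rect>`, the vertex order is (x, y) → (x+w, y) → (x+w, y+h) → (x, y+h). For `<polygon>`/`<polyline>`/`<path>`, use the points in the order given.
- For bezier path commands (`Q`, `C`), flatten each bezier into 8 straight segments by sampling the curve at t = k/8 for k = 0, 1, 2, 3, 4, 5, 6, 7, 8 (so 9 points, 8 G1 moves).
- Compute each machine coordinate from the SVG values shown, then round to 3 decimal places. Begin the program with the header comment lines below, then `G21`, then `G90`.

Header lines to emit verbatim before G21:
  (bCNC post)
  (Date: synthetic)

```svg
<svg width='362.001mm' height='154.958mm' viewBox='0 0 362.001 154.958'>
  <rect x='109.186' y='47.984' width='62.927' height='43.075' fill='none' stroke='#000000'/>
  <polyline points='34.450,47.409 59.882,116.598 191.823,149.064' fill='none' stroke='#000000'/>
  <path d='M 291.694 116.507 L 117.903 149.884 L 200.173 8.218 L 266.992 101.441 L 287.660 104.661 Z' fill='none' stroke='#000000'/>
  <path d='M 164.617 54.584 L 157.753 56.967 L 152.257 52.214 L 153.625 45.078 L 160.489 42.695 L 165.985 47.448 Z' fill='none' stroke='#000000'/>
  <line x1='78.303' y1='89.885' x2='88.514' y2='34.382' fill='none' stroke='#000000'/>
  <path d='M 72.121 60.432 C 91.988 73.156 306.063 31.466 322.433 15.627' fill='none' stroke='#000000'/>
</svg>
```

(bCNC post)
(Date: synthetic)
G21
G90
G0 X109.186 Y106.974
M4 S653
G01 X172.113 Y106.974 F1915
G01 X172.113 Y63.899 F1915
G01 X109.186 Y63.899 F1915
G01 X109.186 Y106.974 F1915
M5
G0 X34.450 Y107.549
M4 S653
G01 X59.882 Y38.360 F1915
G01 X191.823 Y5.894 F1915
M5
G0 X291.694 Y38.451
M4 S653
G01 X117.903 Y5.074 F1915
G01 X200.173 Y146.740 F1915
G01 X266.992 Y53.517 F1915
G01 X287.660 Y50.297 F1915
G01 X291.694 Y38.451 F1915
M5
G0 X164.617 Y100.374
M4 S653
G01 X157.753 Y97.991 F1915
G01 X152.257 Y102.744 F1915
G01 X153.625 Y109.880 F1915
G01 X160.489 Y112.263 F1915
G01 X165.985 Y107.510 F1915
G01 X164.617 Y100.374 F1915
M5
G0 X78.303 Y65.073
M4 S653
G01 X88.514 Y120.576 F1915
M5
G0 X72.121 Y94.526
M4 S653
G01 X87.909 Y92.148 F1915
G01 X117.312 Y93.931 F1915
G01 X155.736 Y98.935 F1915
G01 X198.588 Y106.217 F1915
G01 X241.277 Y114.839 F1915
G01 X279.209 Y123.859 F1915
G01 X307.792 Y132.336 F1915
G01 X322.433 Y139.331 F1915
M5

1 u = 1 mm; y_m = 154.958 − y.

[1] `<rect>` rectangle, #000000→score S653 F1915: (109.186,106.974) → (172.113,106.974) → (172.113,63.899) → (109.186,63.899) → (109.186,106.974) (closed)

[2] `<polyline>` open polyline, #000000→score S653 F1915: (34.450,107.549) → (59.882,38.360) → (191.823,5.894)

[3] `<path>` closed polygon, #000000→score S653 F1915: (291.694,38.451) → (117.903,5.074) → (200.173,146.740) → (266.992,53.517) → (287.660,50.297) → (291.694,38.451) (closed)

[4] `<path>` regular polygon, #000000→score S653 F1915: (164.617,100.374) → (157.753,97.991) → (152.257,102.744) → (153.625,109.880) → (160.489,112.263) → (165.985,107.510) → (164.617,100.374) (closed)

[5] `<line>` line segment, #000000→score S653 F1915: (78.303,65.073) → (88.514,120.576)

[6] `<path>` cubic bezier, #000000→score S653 F1915: (72.121,94.526) → (87.909,92.148) → (117.312,93.931) → (155.736,98.935) → (198.588,106.217) → (241.277,114.839) → (279.209,123.859) → (307.792,132.336) → (322.433,139.331)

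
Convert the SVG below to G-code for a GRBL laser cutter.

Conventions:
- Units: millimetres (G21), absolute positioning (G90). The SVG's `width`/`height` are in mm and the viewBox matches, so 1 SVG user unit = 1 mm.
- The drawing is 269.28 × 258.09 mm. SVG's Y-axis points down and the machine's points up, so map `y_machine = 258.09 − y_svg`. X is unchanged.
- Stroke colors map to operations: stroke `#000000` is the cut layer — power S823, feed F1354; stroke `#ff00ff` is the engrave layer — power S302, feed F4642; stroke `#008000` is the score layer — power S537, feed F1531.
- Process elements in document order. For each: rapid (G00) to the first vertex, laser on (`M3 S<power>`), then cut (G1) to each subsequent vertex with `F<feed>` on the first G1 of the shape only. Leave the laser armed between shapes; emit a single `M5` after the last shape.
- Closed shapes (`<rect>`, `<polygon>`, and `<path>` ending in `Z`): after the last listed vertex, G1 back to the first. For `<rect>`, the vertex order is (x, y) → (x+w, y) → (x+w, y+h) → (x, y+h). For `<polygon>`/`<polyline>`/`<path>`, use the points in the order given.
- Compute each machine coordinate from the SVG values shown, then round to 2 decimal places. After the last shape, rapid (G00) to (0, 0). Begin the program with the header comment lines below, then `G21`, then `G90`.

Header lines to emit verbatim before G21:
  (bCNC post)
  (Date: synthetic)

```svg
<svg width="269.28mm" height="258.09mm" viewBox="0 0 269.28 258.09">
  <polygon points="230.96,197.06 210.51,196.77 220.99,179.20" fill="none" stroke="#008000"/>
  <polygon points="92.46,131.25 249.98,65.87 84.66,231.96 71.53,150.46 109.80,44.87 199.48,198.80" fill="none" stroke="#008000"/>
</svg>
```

viewBox `0 0 269.28 258.09` with mm width/height → 1 unit = 1 mm. Flip: y_m = 258.09 − y_svg.

**Shape 1** — `<polygon>` regular polygon, stroke `#008000` → score (S537, F1531). Machine vertices: (230.96,61.03) → (210.51,61.32) → (220.99,78.89) → (230.96,61.03). Closed: final G1 returns to the first vertex.

**Shape 2** — `<polygon>` closed polygon, stroke `#008000` → score (S537, F1531). Machine vertices: (92.46,126.84) → (249.98,192.22) → (84.66,26.13) → (71.53,107.63) → (109.80,213.22) → (199.48,59.29) → (92.46,126.84). Closed: final G1 returns to the first vertex.

(bCNC post)
(Date: synthetic)
G21
G90
G00 X230.96 Y61.03
M3 S537
G1 X210.51 Y61.32 F1531
G1 X220.99 Y78.89
G1 X230.96 Y61.03
G00 X92.46 Y126.84
M3 S537
G1 X249.98 Y192.22 F1531
G1 X84.66 Y26.13
G1 X71.53 Y107.63
G1 X109.80 Y213.22
G1 X199.48 Y59.29
G1 X92.46 Y126.84
M5
G00 X0.00 Y0.00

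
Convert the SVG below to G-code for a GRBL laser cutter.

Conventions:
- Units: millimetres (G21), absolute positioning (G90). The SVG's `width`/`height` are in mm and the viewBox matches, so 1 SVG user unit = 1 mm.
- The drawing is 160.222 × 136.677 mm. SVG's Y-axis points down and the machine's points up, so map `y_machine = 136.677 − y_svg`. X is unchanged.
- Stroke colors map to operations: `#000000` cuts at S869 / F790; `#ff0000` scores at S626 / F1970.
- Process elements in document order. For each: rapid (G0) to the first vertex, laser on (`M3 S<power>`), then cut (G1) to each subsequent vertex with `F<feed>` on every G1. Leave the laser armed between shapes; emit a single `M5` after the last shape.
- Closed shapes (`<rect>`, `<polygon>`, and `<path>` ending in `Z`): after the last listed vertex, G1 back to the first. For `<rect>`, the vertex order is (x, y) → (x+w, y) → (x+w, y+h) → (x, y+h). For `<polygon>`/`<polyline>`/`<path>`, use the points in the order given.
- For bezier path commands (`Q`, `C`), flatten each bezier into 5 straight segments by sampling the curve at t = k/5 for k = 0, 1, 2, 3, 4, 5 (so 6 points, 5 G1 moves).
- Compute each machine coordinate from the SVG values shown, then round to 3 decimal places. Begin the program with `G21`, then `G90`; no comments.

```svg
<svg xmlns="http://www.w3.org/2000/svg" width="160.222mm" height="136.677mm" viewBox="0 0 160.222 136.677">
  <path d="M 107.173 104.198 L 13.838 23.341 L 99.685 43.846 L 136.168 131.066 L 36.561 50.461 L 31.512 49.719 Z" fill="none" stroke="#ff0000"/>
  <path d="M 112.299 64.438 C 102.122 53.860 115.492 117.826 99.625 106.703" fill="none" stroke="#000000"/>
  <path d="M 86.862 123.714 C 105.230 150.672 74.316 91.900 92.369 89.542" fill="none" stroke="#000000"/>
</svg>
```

1 u = 1 mm; y_m = 136.677 − y.

[1] `<path>` closed polygon, #ff0000→score S626 F1970: (107.173,32.479) → (13.838,113.336) → (99.685,92.831) → (136.168,5.611) → (36.561,86.216) → (31.512,86.958) → (107.173,32.479) (closed)

[2] `<path>` cubic bezier, #000000→cut S869 F790: (112.299,72.239) → (108.596,70.838) → (108.011,58.728) → (108.010,43.093) → (106.059,31.114) → (99.625,29.974)

[3] `<path>` cubic bezier, #000000→cut S869 F790: (86.862,12.963) → (92.755,5.939) → (91.536,12.667) → (87.922,26.324) → (86.627,40.088) → (92.369,47.135)

G21
G90
G0 X107.173 Y32.479
M3 S626
G1 X13.838 Y113.336 F1970
G1 X99.685 Y92.831 F1970
G1 X136.168 Y5.611 F1970
G1 X36.561 Y86.216 F1970
G1 X31.512 Y86.958 F1970
G1 X107.173 Y32.479 F1970
G0 X112.299 Y72.239
M3 S869
G1 X108.596 Y70.838 F790
G1 X108.011 Y58.728 F790
G1 X108.010 Y43.093 F790
G1 X106.059 Y31.114 F790
G1 X99.625 Y29.974 F790
G0 X86.862 Y12.963
M3 S869
G1 X92.755 Y5.939 F790
G1 X91.536 Y12.667 F790
G1 X87.922 Y26.324 F790
G1 X86.627 Y40.088 F790
G1 X92.369 Y47.135 F790
M5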